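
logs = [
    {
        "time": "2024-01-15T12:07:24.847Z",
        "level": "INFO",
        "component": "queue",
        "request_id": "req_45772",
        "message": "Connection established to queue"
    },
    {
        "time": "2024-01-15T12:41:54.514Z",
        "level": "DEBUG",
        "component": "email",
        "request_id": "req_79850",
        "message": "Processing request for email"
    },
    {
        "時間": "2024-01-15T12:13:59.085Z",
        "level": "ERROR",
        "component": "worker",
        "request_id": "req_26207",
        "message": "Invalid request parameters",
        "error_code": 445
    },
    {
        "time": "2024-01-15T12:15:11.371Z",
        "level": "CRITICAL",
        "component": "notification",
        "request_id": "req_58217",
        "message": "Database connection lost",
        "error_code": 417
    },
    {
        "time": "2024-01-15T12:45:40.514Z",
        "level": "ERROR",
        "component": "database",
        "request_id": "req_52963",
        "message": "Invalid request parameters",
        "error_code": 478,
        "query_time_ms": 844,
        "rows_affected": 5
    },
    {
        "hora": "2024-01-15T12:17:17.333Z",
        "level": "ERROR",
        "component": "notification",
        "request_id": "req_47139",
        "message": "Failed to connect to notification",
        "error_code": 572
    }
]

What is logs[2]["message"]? "Invalid request parameters"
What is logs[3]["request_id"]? "req_58217"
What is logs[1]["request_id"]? "req_79850"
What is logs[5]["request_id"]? "req_47139"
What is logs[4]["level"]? "ERROR"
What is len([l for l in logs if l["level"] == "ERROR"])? 3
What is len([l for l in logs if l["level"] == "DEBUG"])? 1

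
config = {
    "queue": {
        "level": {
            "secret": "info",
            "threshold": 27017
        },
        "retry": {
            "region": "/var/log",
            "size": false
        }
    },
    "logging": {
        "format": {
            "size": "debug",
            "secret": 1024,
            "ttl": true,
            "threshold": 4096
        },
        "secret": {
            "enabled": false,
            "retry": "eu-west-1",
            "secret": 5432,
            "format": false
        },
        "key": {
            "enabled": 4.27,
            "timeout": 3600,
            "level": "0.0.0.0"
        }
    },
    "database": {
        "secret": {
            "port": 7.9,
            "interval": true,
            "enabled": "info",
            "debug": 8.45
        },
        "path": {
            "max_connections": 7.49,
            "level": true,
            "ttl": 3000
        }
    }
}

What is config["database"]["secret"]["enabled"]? "info"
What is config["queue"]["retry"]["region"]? "/var/log"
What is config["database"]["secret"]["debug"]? 8.45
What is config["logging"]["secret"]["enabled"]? False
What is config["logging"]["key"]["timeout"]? 3600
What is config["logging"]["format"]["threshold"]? 4096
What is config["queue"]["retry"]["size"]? False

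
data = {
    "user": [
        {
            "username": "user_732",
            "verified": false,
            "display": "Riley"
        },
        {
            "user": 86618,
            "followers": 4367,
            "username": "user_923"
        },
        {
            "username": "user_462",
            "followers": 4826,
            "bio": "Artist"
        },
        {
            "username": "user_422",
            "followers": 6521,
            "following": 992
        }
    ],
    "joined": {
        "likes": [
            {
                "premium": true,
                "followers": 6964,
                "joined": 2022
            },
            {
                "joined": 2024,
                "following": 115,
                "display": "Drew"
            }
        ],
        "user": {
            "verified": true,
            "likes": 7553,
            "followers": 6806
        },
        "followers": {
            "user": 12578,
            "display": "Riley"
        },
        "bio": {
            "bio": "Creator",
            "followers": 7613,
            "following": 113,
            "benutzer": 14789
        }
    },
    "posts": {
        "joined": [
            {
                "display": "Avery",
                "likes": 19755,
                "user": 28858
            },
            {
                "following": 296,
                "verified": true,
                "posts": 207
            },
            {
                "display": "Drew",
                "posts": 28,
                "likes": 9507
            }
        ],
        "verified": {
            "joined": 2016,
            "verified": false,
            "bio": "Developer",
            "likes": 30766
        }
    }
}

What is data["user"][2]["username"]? "user_462"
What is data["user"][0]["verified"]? False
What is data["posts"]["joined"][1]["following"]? 296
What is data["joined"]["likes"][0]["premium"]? True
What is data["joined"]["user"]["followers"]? 6806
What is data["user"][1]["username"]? "user_923"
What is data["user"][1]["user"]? 86618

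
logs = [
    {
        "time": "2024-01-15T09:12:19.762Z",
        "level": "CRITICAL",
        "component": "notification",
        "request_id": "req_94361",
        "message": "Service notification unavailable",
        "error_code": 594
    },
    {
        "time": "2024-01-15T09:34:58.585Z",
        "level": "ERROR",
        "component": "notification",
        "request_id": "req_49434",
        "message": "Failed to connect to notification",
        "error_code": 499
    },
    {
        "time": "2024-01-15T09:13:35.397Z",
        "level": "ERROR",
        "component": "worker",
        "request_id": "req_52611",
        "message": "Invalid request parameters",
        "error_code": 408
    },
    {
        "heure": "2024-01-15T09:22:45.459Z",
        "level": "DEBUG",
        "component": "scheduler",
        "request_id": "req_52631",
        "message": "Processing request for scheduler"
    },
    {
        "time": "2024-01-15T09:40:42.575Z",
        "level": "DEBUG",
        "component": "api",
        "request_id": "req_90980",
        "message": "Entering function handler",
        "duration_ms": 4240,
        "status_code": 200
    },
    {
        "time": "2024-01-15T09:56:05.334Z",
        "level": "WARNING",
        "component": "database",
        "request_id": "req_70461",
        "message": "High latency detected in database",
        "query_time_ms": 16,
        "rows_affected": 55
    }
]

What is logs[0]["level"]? "CRITICAL"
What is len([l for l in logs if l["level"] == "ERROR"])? 2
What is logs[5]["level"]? "WARNING"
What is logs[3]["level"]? "DEBUG"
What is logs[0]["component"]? "notification"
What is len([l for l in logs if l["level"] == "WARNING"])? 1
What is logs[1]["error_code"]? 499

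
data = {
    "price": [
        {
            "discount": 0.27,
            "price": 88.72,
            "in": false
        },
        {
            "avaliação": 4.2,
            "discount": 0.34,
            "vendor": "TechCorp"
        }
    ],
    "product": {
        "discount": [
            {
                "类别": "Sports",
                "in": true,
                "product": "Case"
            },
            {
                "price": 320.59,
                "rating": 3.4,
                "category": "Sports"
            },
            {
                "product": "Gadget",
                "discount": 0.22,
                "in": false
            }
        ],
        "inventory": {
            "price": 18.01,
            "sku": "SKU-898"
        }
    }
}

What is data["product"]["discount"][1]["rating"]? 3.4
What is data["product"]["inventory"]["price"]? 18.01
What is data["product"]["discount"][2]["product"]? "Gadget"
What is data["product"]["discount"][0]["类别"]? "Sports"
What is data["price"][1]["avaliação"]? 4.2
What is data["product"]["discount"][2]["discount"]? 0.22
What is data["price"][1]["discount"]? 0.34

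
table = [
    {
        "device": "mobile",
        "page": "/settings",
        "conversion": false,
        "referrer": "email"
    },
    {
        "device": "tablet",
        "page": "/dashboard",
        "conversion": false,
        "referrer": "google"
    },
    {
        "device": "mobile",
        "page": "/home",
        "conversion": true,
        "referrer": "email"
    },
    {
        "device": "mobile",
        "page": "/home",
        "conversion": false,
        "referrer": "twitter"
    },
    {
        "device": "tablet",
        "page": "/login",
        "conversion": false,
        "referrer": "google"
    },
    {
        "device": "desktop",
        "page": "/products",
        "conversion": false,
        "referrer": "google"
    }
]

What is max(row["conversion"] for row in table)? True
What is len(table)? 6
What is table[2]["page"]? "/home"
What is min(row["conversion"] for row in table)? False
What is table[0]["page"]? "/settings"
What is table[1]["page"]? "/dashboard"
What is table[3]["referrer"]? "twitter"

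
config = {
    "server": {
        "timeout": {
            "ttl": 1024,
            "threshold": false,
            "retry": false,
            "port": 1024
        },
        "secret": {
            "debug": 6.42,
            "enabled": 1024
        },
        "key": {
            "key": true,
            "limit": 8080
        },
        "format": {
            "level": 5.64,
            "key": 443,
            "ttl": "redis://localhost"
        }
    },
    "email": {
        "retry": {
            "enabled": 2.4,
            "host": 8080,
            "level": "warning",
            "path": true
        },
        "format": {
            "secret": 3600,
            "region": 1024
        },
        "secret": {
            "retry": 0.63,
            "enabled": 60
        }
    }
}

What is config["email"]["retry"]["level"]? "warning"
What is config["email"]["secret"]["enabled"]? 60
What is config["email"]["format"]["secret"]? 3600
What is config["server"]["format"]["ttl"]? "redis://localhost"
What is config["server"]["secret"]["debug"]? 6.42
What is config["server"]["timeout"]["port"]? 1024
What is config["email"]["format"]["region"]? 1024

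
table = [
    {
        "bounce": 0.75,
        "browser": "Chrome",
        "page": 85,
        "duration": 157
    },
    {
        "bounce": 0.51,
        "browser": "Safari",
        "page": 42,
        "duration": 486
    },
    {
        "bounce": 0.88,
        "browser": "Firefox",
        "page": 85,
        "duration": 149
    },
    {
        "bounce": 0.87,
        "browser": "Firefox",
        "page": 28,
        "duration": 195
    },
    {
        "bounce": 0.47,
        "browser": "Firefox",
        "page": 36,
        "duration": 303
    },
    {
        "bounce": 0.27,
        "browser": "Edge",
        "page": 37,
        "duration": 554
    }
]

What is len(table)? 6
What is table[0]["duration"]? 157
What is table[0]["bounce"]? 0.75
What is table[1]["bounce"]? 0.51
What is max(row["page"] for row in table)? 85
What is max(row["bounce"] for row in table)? 0.88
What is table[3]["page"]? 28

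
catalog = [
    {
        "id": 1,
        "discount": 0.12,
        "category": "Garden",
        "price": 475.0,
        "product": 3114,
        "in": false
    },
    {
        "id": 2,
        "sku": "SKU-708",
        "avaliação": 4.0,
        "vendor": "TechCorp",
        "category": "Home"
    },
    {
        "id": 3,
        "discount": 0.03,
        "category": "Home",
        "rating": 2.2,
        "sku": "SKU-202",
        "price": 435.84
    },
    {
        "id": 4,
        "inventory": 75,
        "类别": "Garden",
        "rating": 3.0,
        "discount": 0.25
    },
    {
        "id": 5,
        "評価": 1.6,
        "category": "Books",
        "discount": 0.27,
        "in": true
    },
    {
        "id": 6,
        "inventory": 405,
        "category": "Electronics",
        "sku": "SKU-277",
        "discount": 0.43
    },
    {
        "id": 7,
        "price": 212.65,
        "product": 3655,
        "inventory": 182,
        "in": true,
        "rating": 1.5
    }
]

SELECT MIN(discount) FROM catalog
0.03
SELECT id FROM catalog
[1, 2, 3, 4, 5, 6, 7]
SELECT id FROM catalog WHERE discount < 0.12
[3]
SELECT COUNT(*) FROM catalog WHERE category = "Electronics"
1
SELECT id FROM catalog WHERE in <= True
[1, 5, 7]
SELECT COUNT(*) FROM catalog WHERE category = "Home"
2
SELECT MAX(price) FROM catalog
475.0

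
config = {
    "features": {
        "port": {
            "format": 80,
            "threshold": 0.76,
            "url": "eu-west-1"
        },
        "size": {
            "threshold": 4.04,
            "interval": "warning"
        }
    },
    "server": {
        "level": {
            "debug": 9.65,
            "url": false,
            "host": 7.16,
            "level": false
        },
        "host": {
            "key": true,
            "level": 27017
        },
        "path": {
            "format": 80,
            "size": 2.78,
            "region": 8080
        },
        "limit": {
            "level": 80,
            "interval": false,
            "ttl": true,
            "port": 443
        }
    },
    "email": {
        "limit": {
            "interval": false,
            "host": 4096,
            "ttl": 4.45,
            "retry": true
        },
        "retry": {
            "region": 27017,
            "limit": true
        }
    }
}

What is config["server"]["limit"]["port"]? 443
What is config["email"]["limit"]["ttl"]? 4.45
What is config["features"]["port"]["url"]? "eu-west-1"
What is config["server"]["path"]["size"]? 2.78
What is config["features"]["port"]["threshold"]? 0.76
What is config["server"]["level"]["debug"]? 9.65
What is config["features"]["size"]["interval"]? "warning"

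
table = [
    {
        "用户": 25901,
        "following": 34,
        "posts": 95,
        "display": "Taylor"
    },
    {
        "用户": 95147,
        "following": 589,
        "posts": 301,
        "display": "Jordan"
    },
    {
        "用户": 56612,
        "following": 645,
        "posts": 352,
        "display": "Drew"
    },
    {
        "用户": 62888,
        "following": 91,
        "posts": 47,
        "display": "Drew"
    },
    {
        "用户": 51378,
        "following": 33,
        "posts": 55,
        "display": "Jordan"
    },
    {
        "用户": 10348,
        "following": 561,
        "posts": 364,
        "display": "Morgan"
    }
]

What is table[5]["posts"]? 364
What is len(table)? 6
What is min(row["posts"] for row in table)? 47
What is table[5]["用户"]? 10348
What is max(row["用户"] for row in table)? 95147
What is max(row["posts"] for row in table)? 364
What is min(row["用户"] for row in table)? 10348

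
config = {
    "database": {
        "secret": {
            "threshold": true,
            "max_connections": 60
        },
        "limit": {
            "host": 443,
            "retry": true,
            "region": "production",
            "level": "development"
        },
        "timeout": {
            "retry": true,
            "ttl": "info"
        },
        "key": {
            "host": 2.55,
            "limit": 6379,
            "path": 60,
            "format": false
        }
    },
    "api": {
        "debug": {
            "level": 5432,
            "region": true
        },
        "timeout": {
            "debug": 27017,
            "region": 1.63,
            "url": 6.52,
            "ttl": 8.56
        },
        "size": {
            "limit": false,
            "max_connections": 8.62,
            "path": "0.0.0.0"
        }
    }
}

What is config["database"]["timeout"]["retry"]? True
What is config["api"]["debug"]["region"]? True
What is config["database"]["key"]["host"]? 2.55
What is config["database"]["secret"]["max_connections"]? 60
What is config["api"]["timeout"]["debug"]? 27017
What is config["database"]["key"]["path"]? 60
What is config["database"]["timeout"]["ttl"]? "info"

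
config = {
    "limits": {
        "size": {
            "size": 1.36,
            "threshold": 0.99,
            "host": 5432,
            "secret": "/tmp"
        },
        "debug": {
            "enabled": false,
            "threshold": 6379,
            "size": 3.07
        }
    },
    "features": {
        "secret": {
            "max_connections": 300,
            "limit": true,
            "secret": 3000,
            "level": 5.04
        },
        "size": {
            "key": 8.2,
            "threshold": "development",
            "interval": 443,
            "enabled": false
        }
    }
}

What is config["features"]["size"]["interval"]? 443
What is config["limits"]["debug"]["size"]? 3.07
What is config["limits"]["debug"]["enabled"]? False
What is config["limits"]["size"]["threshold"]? 0.99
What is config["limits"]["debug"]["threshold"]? 6379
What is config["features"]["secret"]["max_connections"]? 300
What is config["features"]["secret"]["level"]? 5.04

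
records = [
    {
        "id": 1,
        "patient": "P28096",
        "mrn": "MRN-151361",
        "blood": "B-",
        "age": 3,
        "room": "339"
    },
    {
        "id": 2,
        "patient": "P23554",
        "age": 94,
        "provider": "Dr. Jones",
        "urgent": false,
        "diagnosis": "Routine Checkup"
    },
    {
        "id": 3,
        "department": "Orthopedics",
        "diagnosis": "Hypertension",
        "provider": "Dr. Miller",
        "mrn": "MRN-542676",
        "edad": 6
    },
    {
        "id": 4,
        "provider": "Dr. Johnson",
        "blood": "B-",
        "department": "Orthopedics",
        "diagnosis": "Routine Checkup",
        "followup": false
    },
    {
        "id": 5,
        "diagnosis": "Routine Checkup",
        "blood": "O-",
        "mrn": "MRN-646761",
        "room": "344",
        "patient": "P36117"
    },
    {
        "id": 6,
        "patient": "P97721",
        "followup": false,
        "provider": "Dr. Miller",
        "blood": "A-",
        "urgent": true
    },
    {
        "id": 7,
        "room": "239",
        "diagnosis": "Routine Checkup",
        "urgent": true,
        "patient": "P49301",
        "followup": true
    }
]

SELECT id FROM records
[1, 2, 3, 4, 5, 6, 7]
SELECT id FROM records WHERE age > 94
[]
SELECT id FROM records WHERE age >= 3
[1, 2]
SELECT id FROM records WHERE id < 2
[1]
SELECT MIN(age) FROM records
3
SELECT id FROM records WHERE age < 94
[1]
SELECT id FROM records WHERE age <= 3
[1]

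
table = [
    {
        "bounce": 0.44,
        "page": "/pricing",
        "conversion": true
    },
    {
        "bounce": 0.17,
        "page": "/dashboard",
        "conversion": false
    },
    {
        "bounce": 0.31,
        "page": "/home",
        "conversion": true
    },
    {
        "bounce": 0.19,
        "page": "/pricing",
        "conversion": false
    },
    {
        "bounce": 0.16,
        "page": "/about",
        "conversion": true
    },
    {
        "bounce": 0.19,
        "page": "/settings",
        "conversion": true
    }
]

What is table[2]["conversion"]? True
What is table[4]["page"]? "/about"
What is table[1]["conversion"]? False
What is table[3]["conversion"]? False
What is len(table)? 6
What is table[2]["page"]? "/home"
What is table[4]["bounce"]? 0.16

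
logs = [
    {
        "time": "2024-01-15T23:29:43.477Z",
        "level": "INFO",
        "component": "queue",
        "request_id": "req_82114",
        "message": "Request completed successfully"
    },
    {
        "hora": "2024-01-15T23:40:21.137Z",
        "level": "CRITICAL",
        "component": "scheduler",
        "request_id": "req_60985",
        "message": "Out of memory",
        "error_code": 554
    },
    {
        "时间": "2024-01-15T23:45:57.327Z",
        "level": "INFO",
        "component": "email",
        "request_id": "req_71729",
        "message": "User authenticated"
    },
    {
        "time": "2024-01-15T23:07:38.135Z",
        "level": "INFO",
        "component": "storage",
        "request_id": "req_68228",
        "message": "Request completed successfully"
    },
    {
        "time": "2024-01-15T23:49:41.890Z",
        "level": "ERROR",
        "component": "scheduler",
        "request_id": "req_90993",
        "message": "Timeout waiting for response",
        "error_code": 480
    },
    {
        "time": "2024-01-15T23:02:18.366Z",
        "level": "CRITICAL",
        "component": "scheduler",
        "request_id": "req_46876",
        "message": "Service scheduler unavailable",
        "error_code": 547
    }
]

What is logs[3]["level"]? "INFO"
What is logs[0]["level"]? "INFO"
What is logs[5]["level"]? "CRITICAL"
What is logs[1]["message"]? "Out of memory"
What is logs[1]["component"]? "scheduler"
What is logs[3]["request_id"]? "req_68228"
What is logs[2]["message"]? "User authenticated"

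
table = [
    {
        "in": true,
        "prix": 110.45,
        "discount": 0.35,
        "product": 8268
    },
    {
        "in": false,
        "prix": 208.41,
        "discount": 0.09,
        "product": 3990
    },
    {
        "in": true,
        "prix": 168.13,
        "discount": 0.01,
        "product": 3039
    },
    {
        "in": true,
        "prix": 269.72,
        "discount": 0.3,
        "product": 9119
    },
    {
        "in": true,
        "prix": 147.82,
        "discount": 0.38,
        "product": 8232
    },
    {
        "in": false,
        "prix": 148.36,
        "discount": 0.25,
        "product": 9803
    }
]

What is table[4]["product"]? 8232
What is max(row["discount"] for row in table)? 0.38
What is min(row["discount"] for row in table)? 0.01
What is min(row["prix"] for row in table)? 110.45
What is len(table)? 6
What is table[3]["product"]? 9119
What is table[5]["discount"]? 0.25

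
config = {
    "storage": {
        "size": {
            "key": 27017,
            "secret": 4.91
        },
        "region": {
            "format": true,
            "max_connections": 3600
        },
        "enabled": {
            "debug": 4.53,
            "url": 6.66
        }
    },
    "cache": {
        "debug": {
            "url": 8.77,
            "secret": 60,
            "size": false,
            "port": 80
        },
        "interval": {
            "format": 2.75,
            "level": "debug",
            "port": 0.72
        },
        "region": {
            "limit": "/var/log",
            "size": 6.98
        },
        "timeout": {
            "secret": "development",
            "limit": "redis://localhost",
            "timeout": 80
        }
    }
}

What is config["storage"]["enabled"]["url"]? 6.66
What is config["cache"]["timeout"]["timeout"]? 80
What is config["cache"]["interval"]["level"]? "debug"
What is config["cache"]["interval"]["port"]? 0.72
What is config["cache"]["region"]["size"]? 6.98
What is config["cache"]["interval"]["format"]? 2.75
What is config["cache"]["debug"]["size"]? False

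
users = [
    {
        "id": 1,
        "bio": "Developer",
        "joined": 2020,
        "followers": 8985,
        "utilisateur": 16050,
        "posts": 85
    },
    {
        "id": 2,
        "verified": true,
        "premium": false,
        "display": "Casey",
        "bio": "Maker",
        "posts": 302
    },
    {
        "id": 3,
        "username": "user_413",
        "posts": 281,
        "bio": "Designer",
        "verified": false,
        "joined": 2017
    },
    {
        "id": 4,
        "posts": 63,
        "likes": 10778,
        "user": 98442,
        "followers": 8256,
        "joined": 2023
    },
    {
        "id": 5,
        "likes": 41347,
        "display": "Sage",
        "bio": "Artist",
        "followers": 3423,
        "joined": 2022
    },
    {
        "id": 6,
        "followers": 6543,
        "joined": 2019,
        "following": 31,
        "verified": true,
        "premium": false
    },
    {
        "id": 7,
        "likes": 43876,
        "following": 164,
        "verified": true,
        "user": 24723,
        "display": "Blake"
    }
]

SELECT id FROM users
[1, 2, 3, 4, 5, 6, 7]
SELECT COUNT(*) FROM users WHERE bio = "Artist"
1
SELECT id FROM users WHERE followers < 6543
[5]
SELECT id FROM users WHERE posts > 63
[1, 2, 3]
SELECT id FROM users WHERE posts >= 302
[2]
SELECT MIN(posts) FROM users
63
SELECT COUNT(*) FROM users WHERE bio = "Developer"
1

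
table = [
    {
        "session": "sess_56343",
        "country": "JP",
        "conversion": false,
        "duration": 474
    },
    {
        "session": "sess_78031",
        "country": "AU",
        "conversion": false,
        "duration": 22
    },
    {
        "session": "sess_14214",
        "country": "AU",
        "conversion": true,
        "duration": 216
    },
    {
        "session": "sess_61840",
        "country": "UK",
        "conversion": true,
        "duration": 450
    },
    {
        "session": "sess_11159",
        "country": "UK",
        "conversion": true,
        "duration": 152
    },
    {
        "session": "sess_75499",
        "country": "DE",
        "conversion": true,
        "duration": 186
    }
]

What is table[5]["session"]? "sess_75499"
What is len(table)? 6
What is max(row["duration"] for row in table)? 474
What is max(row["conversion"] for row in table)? True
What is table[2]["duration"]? 216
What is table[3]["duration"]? 450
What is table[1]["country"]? "AU"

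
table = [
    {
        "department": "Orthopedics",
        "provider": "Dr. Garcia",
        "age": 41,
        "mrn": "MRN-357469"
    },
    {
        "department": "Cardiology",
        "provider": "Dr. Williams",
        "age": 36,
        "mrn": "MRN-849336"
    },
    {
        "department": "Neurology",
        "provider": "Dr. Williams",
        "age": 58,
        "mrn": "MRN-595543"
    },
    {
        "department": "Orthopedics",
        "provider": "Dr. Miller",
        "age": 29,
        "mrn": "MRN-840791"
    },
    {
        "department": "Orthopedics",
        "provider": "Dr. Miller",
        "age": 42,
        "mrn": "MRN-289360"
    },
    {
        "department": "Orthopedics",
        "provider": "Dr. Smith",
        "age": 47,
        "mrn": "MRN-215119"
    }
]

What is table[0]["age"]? 41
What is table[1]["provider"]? "Dr. Williams"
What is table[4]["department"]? "Orthopedics"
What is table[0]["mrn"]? "MRN-357469"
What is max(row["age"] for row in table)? 58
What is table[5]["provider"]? "Dr. Smith"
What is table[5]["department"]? "Orthopedics"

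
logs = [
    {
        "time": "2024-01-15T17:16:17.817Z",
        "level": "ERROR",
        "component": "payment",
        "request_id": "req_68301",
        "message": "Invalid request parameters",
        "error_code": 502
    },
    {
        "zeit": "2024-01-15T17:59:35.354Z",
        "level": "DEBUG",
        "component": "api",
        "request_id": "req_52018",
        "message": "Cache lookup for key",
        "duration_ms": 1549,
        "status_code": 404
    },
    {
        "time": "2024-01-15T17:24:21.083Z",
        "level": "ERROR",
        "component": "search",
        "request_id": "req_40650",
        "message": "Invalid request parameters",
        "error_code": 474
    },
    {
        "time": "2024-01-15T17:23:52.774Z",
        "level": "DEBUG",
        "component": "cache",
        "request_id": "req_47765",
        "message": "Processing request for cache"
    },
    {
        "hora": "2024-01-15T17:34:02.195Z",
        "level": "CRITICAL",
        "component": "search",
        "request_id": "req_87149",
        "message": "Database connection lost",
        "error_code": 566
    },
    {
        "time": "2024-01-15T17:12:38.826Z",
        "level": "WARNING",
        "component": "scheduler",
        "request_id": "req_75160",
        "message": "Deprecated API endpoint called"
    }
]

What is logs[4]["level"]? "CRITICAL"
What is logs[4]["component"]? "search"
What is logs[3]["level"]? "DEBUG"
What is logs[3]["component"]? "cache"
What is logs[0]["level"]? "ERROR"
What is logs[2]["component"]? "search"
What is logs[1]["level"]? "DEBUG"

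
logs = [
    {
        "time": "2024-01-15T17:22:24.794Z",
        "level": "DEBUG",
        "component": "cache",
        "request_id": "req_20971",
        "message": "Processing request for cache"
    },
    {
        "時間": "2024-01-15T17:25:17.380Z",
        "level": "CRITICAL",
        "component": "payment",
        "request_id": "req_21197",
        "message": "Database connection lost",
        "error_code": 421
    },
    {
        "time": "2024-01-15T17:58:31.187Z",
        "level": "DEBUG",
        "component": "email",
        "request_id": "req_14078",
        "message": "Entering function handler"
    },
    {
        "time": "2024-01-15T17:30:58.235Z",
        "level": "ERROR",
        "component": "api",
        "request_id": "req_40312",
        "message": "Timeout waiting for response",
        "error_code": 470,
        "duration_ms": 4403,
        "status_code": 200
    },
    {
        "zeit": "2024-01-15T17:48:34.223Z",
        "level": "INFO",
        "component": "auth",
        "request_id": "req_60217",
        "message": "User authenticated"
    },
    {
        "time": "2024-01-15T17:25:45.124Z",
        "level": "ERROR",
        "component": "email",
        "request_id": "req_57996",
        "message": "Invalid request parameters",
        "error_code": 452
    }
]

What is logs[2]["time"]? "2024-01-15T17:58:31.187Z"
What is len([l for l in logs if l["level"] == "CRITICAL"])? 1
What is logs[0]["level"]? "DEBUG"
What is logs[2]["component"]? "email"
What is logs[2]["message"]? "Entering function handler"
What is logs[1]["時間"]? "2024-01-15T17:25:17.380Z"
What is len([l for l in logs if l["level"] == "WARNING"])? 0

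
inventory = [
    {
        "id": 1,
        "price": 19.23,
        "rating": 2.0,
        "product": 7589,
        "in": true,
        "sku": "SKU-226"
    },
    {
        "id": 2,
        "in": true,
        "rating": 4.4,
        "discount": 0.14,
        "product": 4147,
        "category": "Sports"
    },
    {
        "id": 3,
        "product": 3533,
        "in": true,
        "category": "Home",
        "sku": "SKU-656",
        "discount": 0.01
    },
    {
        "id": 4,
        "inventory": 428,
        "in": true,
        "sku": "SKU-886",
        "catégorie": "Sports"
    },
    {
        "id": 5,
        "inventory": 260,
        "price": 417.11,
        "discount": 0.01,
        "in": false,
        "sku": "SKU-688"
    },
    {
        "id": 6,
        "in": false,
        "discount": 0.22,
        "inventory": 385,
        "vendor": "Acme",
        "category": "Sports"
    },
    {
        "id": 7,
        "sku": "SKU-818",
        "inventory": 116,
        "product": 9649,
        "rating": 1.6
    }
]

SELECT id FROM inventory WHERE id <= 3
[1, 2, 3]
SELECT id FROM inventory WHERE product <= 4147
[2, 3]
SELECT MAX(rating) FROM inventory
4.4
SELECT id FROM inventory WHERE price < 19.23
[]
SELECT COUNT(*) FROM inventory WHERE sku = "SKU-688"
1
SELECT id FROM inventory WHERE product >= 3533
[1, 2, 3, 7]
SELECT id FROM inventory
[1, 2, 3, 4, 5, 6, 7]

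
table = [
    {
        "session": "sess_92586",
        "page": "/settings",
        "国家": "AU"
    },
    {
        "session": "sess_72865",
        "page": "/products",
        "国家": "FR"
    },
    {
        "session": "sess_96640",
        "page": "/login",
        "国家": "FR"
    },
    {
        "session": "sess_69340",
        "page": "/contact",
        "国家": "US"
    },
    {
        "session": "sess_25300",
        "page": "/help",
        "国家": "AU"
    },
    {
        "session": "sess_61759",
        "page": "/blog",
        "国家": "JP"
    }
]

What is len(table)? 6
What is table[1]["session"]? "sess_72865"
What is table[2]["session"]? "sess_96640"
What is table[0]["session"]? "sess_92586"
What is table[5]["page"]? "/blog"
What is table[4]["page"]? "/help"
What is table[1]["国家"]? "FR"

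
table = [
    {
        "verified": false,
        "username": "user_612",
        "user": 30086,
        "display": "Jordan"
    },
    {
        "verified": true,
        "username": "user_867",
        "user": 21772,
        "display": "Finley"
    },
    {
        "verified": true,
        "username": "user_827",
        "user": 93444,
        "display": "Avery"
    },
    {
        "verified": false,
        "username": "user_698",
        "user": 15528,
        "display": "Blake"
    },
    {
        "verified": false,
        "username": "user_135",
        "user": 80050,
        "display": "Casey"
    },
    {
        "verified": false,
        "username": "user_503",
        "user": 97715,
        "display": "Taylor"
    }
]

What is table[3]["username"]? "user_698"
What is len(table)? 6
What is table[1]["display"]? "Finley"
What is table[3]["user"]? 15528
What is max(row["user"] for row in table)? 97715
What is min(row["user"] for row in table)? 15528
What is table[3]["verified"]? False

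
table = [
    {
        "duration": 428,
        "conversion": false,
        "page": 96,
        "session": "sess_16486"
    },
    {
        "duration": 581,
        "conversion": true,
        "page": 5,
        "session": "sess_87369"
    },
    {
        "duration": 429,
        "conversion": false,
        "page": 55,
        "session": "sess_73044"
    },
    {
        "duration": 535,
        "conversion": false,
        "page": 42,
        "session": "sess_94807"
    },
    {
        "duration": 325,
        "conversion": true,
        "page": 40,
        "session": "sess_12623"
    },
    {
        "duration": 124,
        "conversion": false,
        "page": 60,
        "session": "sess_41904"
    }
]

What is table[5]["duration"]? 124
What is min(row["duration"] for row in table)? 124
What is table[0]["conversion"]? False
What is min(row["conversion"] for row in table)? False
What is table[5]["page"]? 60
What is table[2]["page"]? 55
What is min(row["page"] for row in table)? 5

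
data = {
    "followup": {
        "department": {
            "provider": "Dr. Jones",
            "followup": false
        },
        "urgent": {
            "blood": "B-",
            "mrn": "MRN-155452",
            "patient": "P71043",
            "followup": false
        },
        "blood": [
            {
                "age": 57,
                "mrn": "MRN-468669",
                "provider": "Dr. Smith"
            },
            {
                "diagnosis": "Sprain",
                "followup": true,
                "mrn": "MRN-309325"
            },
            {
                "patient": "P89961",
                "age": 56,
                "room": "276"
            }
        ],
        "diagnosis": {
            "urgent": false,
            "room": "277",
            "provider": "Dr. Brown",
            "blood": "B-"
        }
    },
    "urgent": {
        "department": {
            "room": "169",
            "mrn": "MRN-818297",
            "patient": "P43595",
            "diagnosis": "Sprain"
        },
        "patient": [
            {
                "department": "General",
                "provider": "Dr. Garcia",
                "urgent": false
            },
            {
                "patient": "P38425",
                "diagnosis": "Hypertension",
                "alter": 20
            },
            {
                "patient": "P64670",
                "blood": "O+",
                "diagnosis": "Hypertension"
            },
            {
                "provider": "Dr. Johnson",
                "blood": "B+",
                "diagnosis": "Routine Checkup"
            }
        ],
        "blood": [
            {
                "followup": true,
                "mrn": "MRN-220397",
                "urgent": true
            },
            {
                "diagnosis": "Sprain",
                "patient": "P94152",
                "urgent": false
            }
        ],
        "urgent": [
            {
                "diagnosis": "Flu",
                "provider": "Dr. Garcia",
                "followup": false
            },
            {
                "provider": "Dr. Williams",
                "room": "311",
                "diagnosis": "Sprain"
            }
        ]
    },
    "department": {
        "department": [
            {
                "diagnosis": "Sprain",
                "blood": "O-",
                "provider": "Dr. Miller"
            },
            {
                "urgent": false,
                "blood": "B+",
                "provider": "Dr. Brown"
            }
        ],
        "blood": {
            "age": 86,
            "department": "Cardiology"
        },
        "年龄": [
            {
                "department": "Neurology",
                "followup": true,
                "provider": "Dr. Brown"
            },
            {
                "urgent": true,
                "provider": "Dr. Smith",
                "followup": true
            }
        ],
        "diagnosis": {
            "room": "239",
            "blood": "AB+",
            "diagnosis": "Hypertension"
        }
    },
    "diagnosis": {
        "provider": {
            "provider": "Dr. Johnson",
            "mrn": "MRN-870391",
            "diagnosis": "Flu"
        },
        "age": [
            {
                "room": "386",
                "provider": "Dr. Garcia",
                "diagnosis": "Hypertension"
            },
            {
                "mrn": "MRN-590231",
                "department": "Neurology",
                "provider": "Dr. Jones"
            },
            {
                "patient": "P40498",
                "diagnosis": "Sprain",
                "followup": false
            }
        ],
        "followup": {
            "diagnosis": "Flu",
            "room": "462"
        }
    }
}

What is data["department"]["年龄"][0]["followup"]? True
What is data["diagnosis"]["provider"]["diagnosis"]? "Flu"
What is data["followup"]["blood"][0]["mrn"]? "MRN-468669"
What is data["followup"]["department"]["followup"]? False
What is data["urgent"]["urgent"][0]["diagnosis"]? "Flu"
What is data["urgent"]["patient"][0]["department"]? "General"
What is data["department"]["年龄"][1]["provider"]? "Dr. Smith"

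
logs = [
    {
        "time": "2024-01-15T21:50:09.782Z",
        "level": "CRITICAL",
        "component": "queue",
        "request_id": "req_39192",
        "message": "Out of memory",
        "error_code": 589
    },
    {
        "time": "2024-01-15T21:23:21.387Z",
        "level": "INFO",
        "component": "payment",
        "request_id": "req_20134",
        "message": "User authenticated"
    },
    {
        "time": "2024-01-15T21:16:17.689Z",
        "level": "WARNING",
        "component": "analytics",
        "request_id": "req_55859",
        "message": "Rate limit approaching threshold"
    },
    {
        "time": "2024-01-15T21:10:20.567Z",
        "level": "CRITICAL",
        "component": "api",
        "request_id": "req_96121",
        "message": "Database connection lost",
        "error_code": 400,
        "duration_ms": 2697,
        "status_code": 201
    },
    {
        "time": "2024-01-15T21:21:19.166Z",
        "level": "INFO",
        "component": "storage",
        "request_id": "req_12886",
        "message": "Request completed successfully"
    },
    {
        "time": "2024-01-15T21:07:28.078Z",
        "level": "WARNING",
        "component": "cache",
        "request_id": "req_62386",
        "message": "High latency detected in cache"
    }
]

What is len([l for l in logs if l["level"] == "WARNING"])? 2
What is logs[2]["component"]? "analytics"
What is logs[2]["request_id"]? "req_55859"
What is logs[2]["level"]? "WARNING"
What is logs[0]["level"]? "CRITICAL"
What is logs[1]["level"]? "INFO"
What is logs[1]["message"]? "User authenticated"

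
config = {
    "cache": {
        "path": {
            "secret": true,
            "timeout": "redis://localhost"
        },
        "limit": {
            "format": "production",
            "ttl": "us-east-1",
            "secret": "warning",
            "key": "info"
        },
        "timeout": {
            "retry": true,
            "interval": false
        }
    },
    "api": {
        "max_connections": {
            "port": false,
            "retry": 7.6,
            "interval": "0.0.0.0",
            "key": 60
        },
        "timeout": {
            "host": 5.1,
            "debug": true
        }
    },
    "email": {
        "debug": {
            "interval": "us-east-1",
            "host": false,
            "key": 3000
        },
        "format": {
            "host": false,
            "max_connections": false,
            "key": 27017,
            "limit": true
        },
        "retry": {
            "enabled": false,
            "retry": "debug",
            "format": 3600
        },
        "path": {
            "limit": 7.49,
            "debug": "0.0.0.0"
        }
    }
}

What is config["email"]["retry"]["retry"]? "debug"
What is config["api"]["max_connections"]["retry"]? 7.6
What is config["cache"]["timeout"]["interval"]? False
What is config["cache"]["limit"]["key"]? "info"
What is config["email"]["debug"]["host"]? False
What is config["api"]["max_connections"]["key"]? 60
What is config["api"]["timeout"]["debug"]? True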